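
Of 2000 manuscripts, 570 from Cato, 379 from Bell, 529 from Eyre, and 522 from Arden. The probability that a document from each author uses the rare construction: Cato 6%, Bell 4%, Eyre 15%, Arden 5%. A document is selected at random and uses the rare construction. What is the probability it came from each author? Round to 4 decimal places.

Cato 0.2209, Bell 0.0979, Eyre 0.5126, Arden 0.1686

By Bayes' rule, posterior ∝ prior × likelihood:
  Cato: 0.285 × 0.06 = 0.0171
  Bell: 0.1895 × 0.04 = 0.00758
  Eyre: 0.2645 × 0.15 = 0.039675
  Arden: 0.261 × 0.05 = 0.01305
Total = 0.077405.
P(Cato | rare-form) = 0.0171/0.077405 ≈ 0.2209
P(Bell | rare-form) = 0.00758/0.077405 ≈ 0.0979
P(Eyre | rare-form) = 0.039675/0.077405 ≈ 0.5126
P(Arden | rare-form) = 0.01305/0.077405 ≈ 0.1686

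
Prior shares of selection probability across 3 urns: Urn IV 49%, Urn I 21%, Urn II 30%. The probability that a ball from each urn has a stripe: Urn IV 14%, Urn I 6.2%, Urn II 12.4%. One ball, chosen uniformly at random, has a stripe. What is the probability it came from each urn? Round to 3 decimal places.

Urn IV 0.577, Urn I 0.110, Urn II 0.313

By Bayes' rule, posterior ∝ prior × likelihood:
  Urn IV: 0.49 × 0.14 = 0.0686
  Urn I: 0.21 × 0.062 = 0.01302
  Urn II: 0.3 × 0.124 = 0.0372
Total = 0.11882.
P(Urn IV | striped) = 0.0686/0.11882 ≈ 0.577
P(Urn I | striped) = 0.01302/0.11882 ≈ 0.110
P(Urn II | striped) = 0.0372/0.11882 ≈ 0.313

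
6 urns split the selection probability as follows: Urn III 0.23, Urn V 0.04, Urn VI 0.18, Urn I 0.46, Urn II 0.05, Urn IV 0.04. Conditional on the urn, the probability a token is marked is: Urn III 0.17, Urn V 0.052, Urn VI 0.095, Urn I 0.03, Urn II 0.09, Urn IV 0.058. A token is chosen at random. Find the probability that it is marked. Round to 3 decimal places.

Unnormalized posteriors (prior × likelihood):
  Urn III: 0.23 × 0.17 = 0.0391
  Urn V: 0.04 × 0.052 = 0.00208
  Urn VI: 0.18 × 0.095 = 0.0171
  Urn I: 0.46 × 0.03 = 0.0138
  Urn II: 0.05 × 0.09 = 0.0045
  Urn IV: 0.04 × 0.058 = 0.00232
P(marked) = 0.0391 + 0.00208 + 0.0171 + 0.0138 + 0.0045 + 0.00232 = 0.0789 → 0.079.

0.079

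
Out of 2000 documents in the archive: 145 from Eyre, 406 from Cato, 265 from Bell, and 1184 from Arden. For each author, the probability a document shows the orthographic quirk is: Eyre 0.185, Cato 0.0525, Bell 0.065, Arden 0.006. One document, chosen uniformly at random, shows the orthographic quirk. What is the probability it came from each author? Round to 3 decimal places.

By Bayes' rule, posterior ∝ prior × likelihood:
  Eyre: 0.0725 × 0.185 = 0.0134125
  Cato: 0.203 × 0.0525 = 0.0106575
  Bell: 0.1325 × 0.065 = 0.0086125
  Arden: 0.592 × 0.006 = 0.003552
Normalizing constant = 0.0362345.
P(Eyre | quirk) = 0.0134125/0.0362345 ≈ 0.370
P(Cato | quirk) = 0.0106575/0.0362345 ≈ 0.294
P(Bell | quirk) = 0.0086125/0.0362345 ≈ 0.238
P(Arden | quirk) = 0.003552/0.0362345 ≈ 0.098

Eyre 0.370, Cato 0.294, Bell 0.238, Arden 0.098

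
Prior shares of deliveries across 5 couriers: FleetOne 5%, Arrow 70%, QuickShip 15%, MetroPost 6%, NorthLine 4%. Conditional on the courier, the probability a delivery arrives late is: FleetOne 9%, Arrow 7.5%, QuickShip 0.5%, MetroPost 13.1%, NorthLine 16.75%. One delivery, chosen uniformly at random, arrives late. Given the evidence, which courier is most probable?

Unnormalized posteriors (prior × likelihood):
  FleetOne: 0.05 × 0.09 = 0.0045
  Arrow: 0.7 × 0.075 = 0.0525
  QuickShip: 0.15 × 0.005 = 0.00075
  MetroPost: 0.06 × 0.131 = 0.00786
  NorthLine: 0.04 × 0.1675 = 0.0067
Normalizing constant = 0.07231.
Largest term belongs to Arrow, so Arrow is most probable.

Arrow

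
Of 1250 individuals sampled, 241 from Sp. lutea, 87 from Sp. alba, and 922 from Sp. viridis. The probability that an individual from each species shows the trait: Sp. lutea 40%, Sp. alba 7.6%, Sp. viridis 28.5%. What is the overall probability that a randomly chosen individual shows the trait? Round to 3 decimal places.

0.293

Prior × likelihood for each hypothesis:
  Sp. lutea: 0.1928 × 0.4 = 0.07712
  Sp. alba: 0.0696 × 0.076 = 0.0052896
  Sp. viridis: 0.7376 × 0.285 = 0.210216
P(trait) = 0.07712 + 0.0052896 + 0.210216 = 0.2926256 → 0.293.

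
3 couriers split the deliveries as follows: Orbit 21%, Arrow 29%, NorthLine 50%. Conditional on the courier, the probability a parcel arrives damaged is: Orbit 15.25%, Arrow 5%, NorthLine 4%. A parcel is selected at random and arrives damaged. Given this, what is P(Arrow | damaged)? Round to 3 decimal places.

Unnormalized posteriors (prior × likelihood):
  Orbit: 0.21 × 0.1525 = 0.032025
  Arrow: 0.29 × 0.05 = 0.0145
  NorthLine: 0.5 × 0.04 = 0.02
Total = 0.066525.
P(Arrow | evidence) = 0.0145 / 0.066525 ≈ 0.218.

0.218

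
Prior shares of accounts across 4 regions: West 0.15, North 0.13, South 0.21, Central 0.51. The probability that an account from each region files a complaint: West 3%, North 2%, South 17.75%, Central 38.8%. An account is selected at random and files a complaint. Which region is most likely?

Prior × likelihood for each hypothesis:
  West: 0.15 × 0.03 = 0.0045
  North: 0.13 × 0.02 = 0.0026
  South: 0.21 × 0.1775 = 0.037275
  Central: 0.51 × 0.388 = 0.19788
Normalizing constant = 0.242255.
Largest term belongs to Central, so Central is most probable.

Central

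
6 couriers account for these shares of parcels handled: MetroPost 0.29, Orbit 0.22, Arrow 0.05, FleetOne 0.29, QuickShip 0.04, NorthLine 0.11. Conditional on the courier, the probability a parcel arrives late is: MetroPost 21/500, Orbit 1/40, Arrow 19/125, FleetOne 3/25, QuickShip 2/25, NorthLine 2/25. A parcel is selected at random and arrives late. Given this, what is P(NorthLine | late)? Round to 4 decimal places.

Unnormalized posteriors (prior × likelihood):
  MetroPost: 0.29 × 0.042 = 0.01218
  Orbit: 0.22 × 0.025 = 0.0055
  Arrow: 0.05 × 0.152 = 0.0076
  FleetOne: 0.29 × 0.12 = 0.0348
  QuickShip: 0.04 × 0.08 = 0.0032
  NorthLine: 0.11 × 0.08 = 0.0088
Total = 0.07208.
P(NorthLine | evidence) = 0.0088 / 0.07208 ≈ 0.1221.

0.1221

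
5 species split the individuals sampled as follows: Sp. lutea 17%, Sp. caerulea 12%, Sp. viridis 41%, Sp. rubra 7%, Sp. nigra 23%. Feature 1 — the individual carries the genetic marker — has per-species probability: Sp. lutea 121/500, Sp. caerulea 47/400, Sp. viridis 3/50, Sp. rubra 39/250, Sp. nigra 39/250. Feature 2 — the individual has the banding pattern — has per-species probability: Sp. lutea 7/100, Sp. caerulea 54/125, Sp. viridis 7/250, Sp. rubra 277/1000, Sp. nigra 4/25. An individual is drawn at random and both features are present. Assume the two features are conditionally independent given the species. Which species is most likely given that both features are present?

Unnormalized posteriors (prior × likelihood):
  Sp. lutea: 0.17 × 0.242 × 0.07 = 0.0028798
  Sp. caerulea: 0.12 × 0.1175 × 0.432 = 0.0060912
  Sp. viridis: 0.41 × 0.06 × 0.028 = 0.0006888
  Sp. rubra: 0.07 × 0.156 × 0.277 = 0.00302484
  Sp. nigra: 0.23 × 0.156 × 0.16 = 0.0057408
Sum = 0.01842544.
Largest term belongs to Sp. caerulea, so Sp. caerulea is most probable.

Sp. caerulea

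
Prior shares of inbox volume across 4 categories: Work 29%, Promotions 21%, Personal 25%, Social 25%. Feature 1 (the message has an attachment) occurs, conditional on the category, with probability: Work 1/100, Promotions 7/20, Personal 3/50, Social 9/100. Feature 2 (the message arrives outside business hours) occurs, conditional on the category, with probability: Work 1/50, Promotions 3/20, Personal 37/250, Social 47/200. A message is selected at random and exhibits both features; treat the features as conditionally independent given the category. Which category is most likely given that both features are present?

Promotions

By Bayes' rule, posterior ∝ prior × likelihood:
  Work: 0.29 × 0.01 × 0.02 = 0.000058
  Promotions: 0.21 × 0.35 × 0.15 = 0.011025
  Personal: 0.25 × 0.06 × 0.148 = 0.00222
  Social: 0.25 × 0.09 × 0.235 = 0.0052875
Total = 0.0185905.
Largest term belongs to Promotions, so Promotions is most probable.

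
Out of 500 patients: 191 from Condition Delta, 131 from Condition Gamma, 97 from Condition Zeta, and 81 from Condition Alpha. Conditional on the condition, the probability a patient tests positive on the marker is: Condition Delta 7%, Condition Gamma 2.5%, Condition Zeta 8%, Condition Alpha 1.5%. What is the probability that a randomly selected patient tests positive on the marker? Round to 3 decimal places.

Compute prior × likelihood for every hypothesis:
  Condition Delta: 0.382 × 0.07 = 0.02674
  Condition Gamma: 0.262 × 0.025 = 0.00655
  Condition Zeta: 0.194 × 0.08 = 0.01552
  Condition Alpha: 0.162 × 0.015 = 0.00243
P(marker-positive) = 0.02674 + 0.00655 + 0.01552 + 0.00243 = 0.05124 → 0.051.

0.051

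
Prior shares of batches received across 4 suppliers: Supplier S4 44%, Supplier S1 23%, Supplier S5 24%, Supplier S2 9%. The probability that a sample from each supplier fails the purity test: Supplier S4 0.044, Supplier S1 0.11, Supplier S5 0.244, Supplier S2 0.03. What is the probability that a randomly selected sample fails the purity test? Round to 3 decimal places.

Compute prior × likelihood for every hypothesis:
  Supplier S4: 0.44 × 0.044 = 0.01936
  Supplier S1: 0.23 × 0.11 = 0.0253
  Supplier S5: 0.24 × 0.244 = 0.05856
  Supplier S2: 0.09 × 0.03 = 0.0027
P(off-spec) = 0.01936 + 0.0253 + 0.05856 + 0.0027 = 0.10592 → 0.106.

0.106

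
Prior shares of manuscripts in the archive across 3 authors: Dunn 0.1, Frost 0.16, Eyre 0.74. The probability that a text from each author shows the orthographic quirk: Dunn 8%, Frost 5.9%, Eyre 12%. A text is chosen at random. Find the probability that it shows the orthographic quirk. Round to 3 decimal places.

Unnormalized posteriors (prior × likelihood):
  Dunn: 0.1 × 0.08 = 0.008
  Frost: 0.16 × 0.059 = 0.00944
  Eyre: 0.74 × 0.12 = 0.0888
P(quirk) = 0.008 + 0.00944 + 0.0888 = 0.10624 → 0.106.

0.106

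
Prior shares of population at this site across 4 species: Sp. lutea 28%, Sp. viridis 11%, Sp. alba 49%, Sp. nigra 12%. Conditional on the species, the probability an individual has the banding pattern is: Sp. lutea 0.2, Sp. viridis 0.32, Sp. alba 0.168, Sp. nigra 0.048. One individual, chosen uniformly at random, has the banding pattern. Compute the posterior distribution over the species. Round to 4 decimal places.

Unnormalized posteriors (prior × likelihood):
  Sp. lutea: 0.28 × 0.2 = 0.056
  Sp. viridis: 0.11 × 0.32 = 0.0352
  Sp. alba: 0.49 × 0.168 = 0.08232
  Sp. nigra: 0.12 × 0.048 = 0.00576
Total = 0.17928.
P(Sp. lutea | banded) = 0.056/0.17928 ≈ 0.3124
P(Sp. viridis | banded) = 0.0352/0.17928 ≈ 0.1963
P(Sp. alba | banded) = 0.08232/0.17928 ≈ 0.4592
P(Sp. nigra | banded) = 0.00576/0.17928 ≈ 0.0321
(Check: 0.3124+0.1963+0.4592+0.0321 = 1.0000.)

Sp. lutea 0.3124, Sp. viridis 0.1963, Sp. alba 0.4592, Sp. nigra 0.0321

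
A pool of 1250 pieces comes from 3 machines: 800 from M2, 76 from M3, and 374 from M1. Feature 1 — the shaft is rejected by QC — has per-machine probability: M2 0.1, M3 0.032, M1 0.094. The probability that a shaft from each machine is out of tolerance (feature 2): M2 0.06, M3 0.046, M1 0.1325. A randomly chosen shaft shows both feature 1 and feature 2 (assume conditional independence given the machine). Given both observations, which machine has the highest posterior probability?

M2

Unnormalized posteriors (prior × likelihood):
  M2: 0.64 × 0.1 × 0.06 = 0.00384
  M3: 0.0608 × 0.032 × 0.046 = 0.0000894976
  M1: 0.2992 × 0.094 × 0.1325 = 0.003726536
Sum = 0.0076560336.
Largest term belongs to M2, so M2 is most probable.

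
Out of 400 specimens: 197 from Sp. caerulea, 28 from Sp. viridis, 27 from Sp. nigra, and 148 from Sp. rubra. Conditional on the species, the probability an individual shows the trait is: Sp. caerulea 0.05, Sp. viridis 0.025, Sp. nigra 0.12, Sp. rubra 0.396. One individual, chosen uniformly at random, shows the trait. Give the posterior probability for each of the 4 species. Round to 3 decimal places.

By Bayes' rule, posterior ∝ prior × likelihood:
  Sp. caerulea: 0.4925 × 0.05 = 0.024625
  Sp. viridis: 0.07 × 0.025 = 0.00175
  Sp. nigra: 0.0675 × 0.12 = 0.0081
  Sp. rubra: 0.37 × 0.396 = 0.14652
Total = 0.180995.
P(Sp. caerulea | trait) = 0.024625/0.180995 ≈ 0.136
P(Sp. viridis | trait) = 0.00175/0.180995 ≈ 0.010
P(Sp. nigra | trait) = 0.0081/0.180995 ≈ 0.045
P(Sp. rubra | trait) = 0.14652/0.180995 ≈ 0.810
(Check: 0.136+0.010+0.045+0.810 = 1.001.)

Sp. caerulea 0.136, Sp. viridis 0.010, Sp. nigra 0.045, Sp. rubra 0.810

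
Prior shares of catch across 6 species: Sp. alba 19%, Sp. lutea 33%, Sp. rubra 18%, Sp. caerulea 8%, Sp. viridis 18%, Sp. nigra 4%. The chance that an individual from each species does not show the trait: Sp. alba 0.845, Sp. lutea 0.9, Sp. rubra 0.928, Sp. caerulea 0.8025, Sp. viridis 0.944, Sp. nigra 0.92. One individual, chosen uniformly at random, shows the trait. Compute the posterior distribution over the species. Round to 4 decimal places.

Taking complements, P(trait | each) = Sp. alba 0.155, Sp. lutea 0.1, Sp. rubra 0.072, Sp. caerulea 0.1975, Sp. viridis 0.056, Sp. nigra 0.08.
Compute prior × likelihood for every hypothesis:
  Sp. alba: 0.19 × 0.155 = 0.02945
  Sp. lutea: 0.33 × 0.1 = 0.033
  Sp. rubra: 0.18 × 0.072 = 0.01296
  Sp. caerulea: 0.08 × 0.1975 = 0.0158
  Sp. viridis: 0.18 × 0.056 = 0.01008
  Sp. nigra: 0.04 × 0.08 = 0.0032
Sum = 0.10449.
P(Sp. alba | trait) = 0.02945/0.10449 ≈ 0.2818
P(Sp. lutea | trait) = 0.033/0.10449 ≈ 0.3158
P(Sp. rubra | trait) = 0.01296/0.10449 ≈ 0.1240
P(Sp. caerulea | trait) = 0.0158/0.10449 ≈ 0.1512
P(Sp. viridis | trait) = 0.01008/0.10449 ≈ 0.0965
P(Sp. nigra | trait) = 0.0032/0.10449 ≈ 0.0306

Sp. alba 0.2818, Sp. lutea 0.3158, Sp. rubra 0.1240, Sp. caerulea 0.1512, Sp. viridis 0.0965, Sp. nigra 0.0306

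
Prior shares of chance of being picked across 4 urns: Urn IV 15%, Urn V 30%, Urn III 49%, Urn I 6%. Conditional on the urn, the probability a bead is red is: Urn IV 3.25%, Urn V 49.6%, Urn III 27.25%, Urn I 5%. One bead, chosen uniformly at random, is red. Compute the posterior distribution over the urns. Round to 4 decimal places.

Unnormalized posteriors (prior × likelihood):
  Urn IV: 0.15 × 0.0325 = 0.004875
  Urn V: 0.3 × 0.496 = 0.1488
  Urn III: 0.49 × 0.2725 = 0.133525
  Urn I: 0.06 × 0.05 = 0.003
Total = 0.2902.
P(Urn IV | red) = 0.004875/0.2902 ≈ 0.0168
P(Urn V | red) = 0.1488/0.2902 ≈ 0.5127
P(Urn III | red) = 0.133525/0.2902 ≈ 0.4601
P(Urn I | red) = 0.003/0.2902 ≈ 0.0103
(Check: 0.0168+0.5127+0.4601+0.0103 = 0.9999.)

Urn IV 0.0168, Urn V 0.5127, Urn III 0.4601, Urn I 0.0103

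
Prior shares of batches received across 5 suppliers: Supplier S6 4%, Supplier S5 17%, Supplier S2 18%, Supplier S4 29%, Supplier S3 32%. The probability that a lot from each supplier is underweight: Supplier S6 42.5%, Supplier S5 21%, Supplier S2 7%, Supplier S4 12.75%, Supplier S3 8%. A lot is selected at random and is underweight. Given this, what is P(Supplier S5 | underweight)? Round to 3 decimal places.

By Bayes' rule, posterior ∝ prior × likelihood:
  Supplier S6: 0.04 × 0.425 = 0.017
  Supplier S5: 0.17 × 0.21 = 0.0357
  Supplier S2: 0.18 × 0.07 = 0.0126
  Supplier S4: 0.29 × 0.1275 = 0.036975
  Supplier S3: 0.32 × 0.08 = 0.0256
Normalizing constant = 0.127875.
P(Supplier S5 | evidence) = 0.0357 / 0.127875 ≈ 0.279.

0.279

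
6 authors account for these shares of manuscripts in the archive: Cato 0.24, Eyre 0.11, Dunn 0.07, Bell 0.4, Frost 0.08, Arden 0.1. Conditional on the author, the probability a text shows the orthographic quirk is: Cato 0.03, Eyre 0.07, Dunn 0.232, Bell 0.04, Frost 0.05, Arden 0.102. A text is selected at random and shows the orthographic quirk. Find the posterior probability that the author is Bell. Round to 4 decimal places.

Prior × likelihood for each hypothesis:
  Cato: 0.24 × 0.03 = 0.0072
  Eyre: 0.11 × 0.07 = 0.0077
  Dunn: 0.07 × 0.232 = 0.01624
  Bell: 0.4 × 0.04 = 0.016
  Frost: 0.08 × 0.05 = 0.004
  Arden: 0.1 × 0.102 = 0.0102
Sum = 0.06134.
P(Bell | evidence) = 0.016 / 0.06134 ≈ 0.2608.

0.2608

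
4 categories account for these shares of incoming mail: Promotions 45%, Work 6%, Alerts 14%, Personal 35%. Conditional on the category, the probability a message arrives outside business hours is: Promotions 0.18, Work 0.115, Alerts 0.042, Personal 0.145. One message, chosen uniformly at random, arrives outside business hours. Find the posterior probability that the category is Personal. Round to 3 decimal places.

0.351

Prior × likelihood for each hypothesis:
  Promotions: 0.45 × 0.18 = 0.081
  Work: 0.06 × 0.115 = 0.0069
  Alerts: 0.14 × 0.042 = 0.00588
  Personal: 0.35 × 0.145 = 0.05075
Normalizing constant = 0.14453.
P(Personal | evidence) = 0.05075 / 0.14453 ≈ 0.351.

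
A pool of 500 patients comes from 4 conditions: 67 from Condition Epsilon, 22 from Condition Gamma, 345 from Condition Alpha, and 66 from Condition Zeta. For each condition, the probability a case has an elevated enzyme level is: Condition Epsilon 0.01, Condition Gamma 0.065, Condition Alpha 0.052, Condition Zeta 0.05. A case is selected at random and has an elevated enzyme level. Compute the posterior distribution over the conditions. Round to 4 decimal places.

Unnormalized posteriors (prior × likelihood):
  Condition Epsilon: 0.134 × 0.01 = 0.00134
  Condition Gamma: 0.044 × 0.065 = 0.00286
  Condition Alpha: 0.69 × 0.052 = 0.03588
  Condition Zeta: 0.132 × 0.05 = 0.0066
Total = 0.04668.
P(Condition Epsilon | elevated) = 0.00134/0.04668 ≈ 0.0287
P(Condition Gamma | elevated) = 0.00286/0.04668 ≈ 0.0613
P(Condition Alpha | elevated) = 0.03588/0.04668 ≈ 0.7686
P(Condition Zeta | elevated) = 0.0066/0.04668 ≈ 0.1414
(Check: 0.0287+0.0613+0.7686+0.1414 = 1.0000.)

Condition Epsilon 0.0287, Condition Gamma 0.0613, Condition Alpha 0.7686, Condition Zeta 0.1414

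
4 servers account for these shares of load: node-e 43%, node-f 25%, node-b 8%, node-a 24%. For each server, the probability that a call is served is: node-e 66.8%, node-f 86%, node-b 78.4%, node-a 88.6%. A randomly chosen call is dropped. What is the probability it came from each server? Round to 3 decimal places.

Taking complements, P(dropped | each) = node-e 0.332, node-f 0.14, node-b 0.216, node-a 0.114.
Unnormalized posteriors (prior × likelihood):
  node-e: 0.43 × 0.332 = 0.14276
  node-f: 0.25 × 0.14 = 0.035
  node-b: 0.08 × 0.216 = 0.01728
  node-a: 0.24 × 0.114 = 0.02736
Sum = 0.2224.
P(node-e | dropped) = 0.14276/0.2224 ≈ 0.642
P(node-f | dropped) = 0.035/0.2224 ≈ 0.157
P(node-b | dropped) = 0.01728/0.2224 ≈ 0.078
P(node-a | dropped) = 0.02736/0.2224 ≈ 0.123
(Check: 0.642+0.157+0.078+0.123 = 1.000.)

node-e 0.642, node-f 0.157, node-b 0.078, node-a 0.123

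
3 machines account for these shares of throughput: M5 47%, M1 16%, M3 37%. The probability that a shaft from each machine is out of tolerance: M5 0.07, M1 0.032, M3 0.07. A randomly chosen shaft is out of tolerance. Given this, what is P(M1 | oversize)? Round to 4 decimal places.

By Bayes' rule, posterior ∝ prior × likelihood:
  M5: 0.47 × 0.07 = 0.0329
  M1: 0.16 × 0.032 = 0.00512
  M3: 0.37 × 0.07 = 0.0259
Normalizing constant = 0.06392.
P(M1 | evidence) = 0.00512 / 0.06392 ≈ 0.0801.

0.0801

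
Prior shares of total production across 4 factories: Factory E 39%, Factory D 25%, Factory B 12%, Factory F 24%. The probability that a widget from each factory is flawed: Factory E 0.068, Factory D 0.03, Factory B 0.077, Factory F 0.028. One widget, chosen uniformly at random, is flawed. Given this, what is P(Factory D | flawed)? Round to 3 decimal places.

Unnormalized posteriors (prior × likelihood):
  Factory E: 0.39 × 0.068 = 0.02652
  Factory D: 0.25 × 0.03 = 0.0075
  Factory B: 0.12 × 0.077 = 0.00924
  Factory F: 0.24 × 0.028 = 0.00672
Normalizing constant = 0.04998.
P(Factory D | evidence) = 0.0075 / 0.04998 ≈ 0.150.

0.150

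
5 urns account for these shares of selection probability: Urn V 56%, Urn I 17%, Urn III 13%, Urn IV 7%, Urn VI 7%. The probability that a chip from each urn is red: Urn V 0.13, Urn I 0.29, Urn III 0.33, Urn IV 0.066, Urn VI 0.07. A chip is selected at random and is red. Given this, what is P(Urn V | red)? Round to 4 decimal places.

0.4171

By Bayes' rule, posterior ∝ prior × likelihood:
  Urn V: 0.56 × 0.13 = 0.0728
  Urn I: 0.17 × 0.29 = 0.0493
  Urn III: 0.13 × 0.33 = 0.0429
  Urn IV: 0.07 × 0.066 = 0.00462
  Urn VI: 0.07 × 0.07 = 0.0049
Total = 0.17452.
P(Urn V | evidence) = 0.0728 / 0.17452 ≈ 0.4171.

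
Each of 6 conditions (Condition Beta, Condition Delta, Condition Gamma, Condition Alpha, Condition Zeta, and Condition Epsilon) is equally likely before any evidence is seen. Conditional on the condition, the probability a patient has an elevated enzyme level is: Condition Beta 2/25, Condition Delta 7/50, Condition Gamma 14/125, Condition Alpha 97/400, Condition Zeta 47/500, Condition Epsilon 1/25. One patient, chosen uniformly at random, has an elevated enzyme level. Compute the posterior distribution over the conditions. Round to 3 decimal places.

Condition Beta 0.113, Condition Delta 0.198, Condition Gamma 0.158, Condition Alpha 0.342, Condition Zeta 0.133, Condition Epsilon 0.056

Since the prior is uniform, the posterior is proportional to the likelihood:
  Condition Beta: 0.08
  Condition Delta: 0.14
  Condition Gamma: 0.112
  Condition Alpha: 0.2425
  Condition Zeta: 0.094
  Condition Epsilon: 0.04
Normalizing constant = 0.7085.
P(Condition Beta | elevated) = 0.08/0.7085 ≈ 0.113
P(Condition Delta | elevated) = 0.14/0.7085 ≈ 0.198
P(Condition Gamma | elevated) = 0.112/0.7085 ≈ 0.158
P(Condition Alpha | elevated) = 0.2425/0.7085 ≈ 0.342
P(Condition Zeta | elevated) = 0.094/0.7085 ≈ 0.133
P(Condition Epsilon | elevated) = 0.04/0.7085 ≈ 0.056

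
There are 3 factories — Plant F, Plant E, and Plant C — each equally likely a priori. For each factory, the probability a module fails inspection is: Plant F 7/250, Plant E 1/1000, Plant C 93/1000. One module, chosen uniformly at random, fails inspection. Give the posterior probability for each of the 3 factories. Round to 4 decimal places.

With a uniform prior (1/3 each), posterior ∝ likelihood:
  Plant F: 0.028
  Plant E: 0.001
  Plant C: 0.093
Sum = 0.122.
P(Plant F | nonconforming) = 0.028/0.122 ≈ 0.2295
P(Plant E | nonconforming) = 0.001/0.122 ≈ 0.0082
P(Plant C | nonconforming) = 0.093/0.122 ≈ 0.7623
(Check: 0.2295+0.0082+0.7623 = 1.0000.)

Plant F 0.2295, Plant E 0.0082, Plant C 0.7623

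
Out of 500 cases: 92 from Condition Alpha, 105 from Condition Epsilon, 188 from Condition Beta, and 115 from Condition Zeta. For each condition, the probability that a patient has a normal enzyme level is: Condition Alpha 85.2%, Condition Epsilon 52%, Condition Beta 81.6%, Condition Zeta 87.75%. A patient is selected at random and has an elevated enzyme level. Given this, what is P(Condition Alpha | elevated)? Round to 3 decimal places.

Taking complements, P(elevated | each) = Condition Alpha 0.148, Condition Epsilon 0.48, Condition Beta 0.184, Condition Zeta 0.1225.
By Bayes' rule, posterior ∝ prior × likelihood:
  Condition Alpha: 0.184 × 0.148 = 0.027232
  Condition Epsilon: 0.21 × 0.48 = 0.1008
  Condition Beta: 0.376 × 0.184 = 0.069184
  Condition Zeta: 0.23 × 0.1225 = 0.028175
Normalizing constant = 0.225391.
P(Condition Alpha | evidence) = 0.027232 / 0.225391 ≈ 0.121.

0.121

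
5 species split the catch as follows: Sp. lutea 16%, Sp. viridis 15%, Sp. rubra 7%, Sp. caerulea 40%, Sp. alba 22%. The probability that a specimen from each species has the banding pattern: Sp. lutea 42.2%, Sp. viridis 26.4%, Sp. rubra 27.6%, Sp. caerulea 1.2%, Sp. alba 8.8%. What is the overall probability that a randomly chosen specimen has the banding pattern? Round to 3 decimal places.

By Bayes' rule, posterior ∝ prior × likelihood:
  Sp. lutea: 0.16 × 0.422 = 0.06752
  Sp. viridis: 0.15 × 0.264 = 0.0396
  Sp. rubra: 0.07 × 0.276 = 0.01932
  Sp. caerulea: 0.4 × 0.012 = 0.0048
  Sp. alba: 0.22 × 0.088 = 0.01936
P(banded) = 0.06752 + 0.0396 + 0.01932 + 0.0048 + 0.01936 = 0.1506 → 0.151.

0.151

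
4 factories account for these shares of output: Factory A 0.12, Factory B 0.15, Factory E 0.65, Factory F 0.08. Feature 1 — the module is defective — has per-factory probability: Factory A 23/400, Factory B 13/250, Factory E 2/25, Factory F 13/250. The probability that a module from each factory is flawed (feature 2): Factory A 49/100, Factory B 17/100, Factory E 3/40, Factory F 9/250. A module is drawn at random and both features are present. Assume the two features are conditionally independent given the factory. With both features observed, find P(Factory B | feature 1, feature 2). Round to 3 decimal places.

0.151

Unnormalized posteriors (prior × likelihood):
  Factory A: 0.12 × 0.0575 × 0.49 = 0.003381
  Factory B: 0.15 × 0.052 × 0.17 = 0.001326
  Factory E: 0.65 × 0.08 × 0.075 = 0.0039
  Factory F: 0.08 × 0.052 × 0.036 = 0.00014976
Sum = 0.00875676.
P(Factory B | evidence) = 0.001326 / 0.00875676 ≈ 0.151.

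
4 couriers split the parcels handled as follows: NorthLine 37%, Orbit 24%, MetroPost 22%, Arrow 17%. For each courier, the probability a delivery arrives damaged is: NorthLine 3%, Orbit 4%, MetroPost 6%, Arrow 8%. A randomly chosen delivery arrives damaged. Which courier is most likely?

By Bayes' rule, posterior ∝ prior × likelihood:
  NorthLine: 0.37 × 0.03 = 0.0111
  Orbit: 0.24 × 0.04 = 0.0096
  MetroPost: 0.22 × 0.06 = 0.0132
  Arrow: 0.17 × 0.08 = 0.0136
Sum = 0.0475.
Largest term belongs to Arrow, so Arrow is most probable.

Arrow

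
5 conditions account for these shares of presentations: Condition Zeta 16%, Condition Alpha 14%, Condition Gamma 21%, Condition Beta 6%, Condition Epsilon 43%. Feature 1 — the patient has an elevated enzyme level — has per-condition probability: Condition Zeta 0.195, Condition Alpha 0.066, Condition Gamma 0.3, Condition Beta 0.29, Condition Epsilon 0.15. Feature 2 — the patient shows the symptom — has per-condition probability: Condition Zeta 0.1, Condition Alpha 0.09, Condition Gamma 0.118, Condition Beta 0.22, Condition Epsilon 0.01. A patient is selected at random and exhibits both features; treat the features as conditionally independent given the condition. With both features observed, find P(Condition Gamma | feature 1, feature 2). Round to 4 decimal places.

0.4688

By Bayes' rule, posterior ∝ prior × likelihood:
  Condition Zeta: 0.16 × 0.195 × 0.1 = 0.00312
  Condition Alpha: 0.14 × 0.066 × 0.09 = 0.0008316
  Condition Gamma: 0.21 × 0.3 × 0.118 = 0.007434
  Condition Beta: 0.06 × 0.29 × 0.22 = 0.003828
  Condition Epsilon: 0.43 × 0.15 × 0.01 = 0.000645
Total = 0.0158586.
P(Condition Gamma | evidence) = 0.007434 / 0.0158586 ≈ 0.4688.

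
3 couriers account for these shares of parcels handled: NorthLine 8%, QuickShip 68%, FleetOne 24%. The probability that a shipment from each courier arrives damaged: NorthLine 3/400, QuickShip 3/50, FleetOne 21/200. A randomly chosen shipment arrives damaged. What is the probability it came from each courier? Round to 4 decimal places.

NorthLine 0.0090, QuickShip 0.6126, FleetOne 0.3784

Prior × likelihood for each hypothesis:
  NorthLine: 0.08 × 0.0075 = 0.0006
  QuickShip: 0.68 × 0.06 = 0.0408
  FleetOne: 0.24 × 0.105 = 0.0252
Total = 0.0666.
P(NorthLine | damaged) = 0.0006/0.0666 ≈ 0.0090
P(QuickShip | damaged) = 0.0408/0.0666 ≈ 0.6126
P(FleetOne | damaged) = 0.0252/0.0666 ≈ 0.3784
(Check: 0.0090+0.6126+0.3784 = 1.0000.)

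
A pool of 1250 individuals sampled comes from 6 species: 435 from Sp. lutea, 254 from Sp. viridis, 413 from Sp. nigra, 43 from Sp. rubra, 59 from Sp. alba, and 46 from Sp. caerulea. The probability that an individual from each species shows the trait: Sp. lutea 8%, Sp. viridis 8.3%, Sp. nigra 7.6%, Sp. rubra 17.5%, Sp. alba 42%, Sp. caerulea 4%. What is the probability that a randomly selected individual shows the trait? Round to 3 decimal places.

Prior × likelihood for each hypothesis:
  Sp. lutea: 0.348 × 0.08 = 0.02784
  Sp. viridis: 0.2032 × 0.083 = 0.0168656
  Sp. nigra: 0.3304 × 0.076 = 0.0251104
  Sp. rubra: 0.0344 × 0.175 = 0.00602
  Sp. alba: 0.0472 × 0.42 = 0.019824
  Sp. caerulea: 0.0368 × 0.04 = 0.001472
P(trait) = 0.02784 + 0.0168656 + 0.0251104 + 0.00602 + 0.019824 + 0.001472 = 0.097132 → 0.097.

0.097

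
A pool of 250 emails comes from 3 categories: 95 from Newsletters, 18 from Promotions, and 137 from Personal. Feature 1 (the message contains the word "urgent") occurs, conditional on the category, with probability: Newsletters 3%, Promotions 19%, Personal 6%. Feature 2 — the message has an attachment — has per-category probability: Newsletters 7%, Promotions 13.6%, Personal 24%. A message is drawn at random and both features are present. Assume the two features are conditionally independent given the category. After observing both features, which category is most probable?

Personal

Unnormalized posteriors (prior × likelihood):
  Newsletters: 0.38 × 0.03 × 0.07 = 0.000798
  Promotions: 0.072 × 0.19 × 0.136 = 0.00186048
  Personal: 0.548 × 0.06 × 0.24 = 0.0078912
Sum = 0.01054968.
Largest term belongs to Personal, so Personal is most probable.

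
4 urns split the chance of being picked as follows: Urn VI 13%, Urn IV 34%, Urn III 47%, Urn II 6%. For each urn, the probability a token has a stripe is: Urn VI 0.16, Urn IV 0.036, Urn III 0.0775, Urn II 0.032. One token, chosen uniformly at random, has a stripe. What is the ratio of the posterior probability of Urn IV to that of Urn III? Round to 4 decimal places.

Unnormalized posteriors (prior × likelihood):
  Urn VI: 0.13 × 0.16 = 0.0208
  Urn IV: 0.34 × 0.036 = 0.01224
  Urn III: 0.47 × 0.0775 = 0.036425
  Urn II: 0.06 × 0.032 = 0.00192
Normalizing constant = 0.071385.
The ratio is 0.01224 / 0.036425 (the normalizer cancels) = 0.3360.

0.3360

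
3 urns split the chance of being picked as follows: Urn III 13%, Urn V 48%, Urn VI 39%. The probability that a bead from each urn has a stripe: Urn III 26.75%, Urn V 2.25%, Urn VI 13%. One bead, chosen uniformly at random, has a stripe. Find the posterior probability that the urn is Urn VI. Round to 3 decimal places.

0.527

Unnormalized posteriors (prior × likelihood):
  Urn III: 0.13 × 0.2675 = 0.034775
  Urn V: 0.48 × 0.0225 = 0.0108
  Urn VI: 0.39 × 0.13 = 0.0507
Total = 0.096275.
P(Urn VI | evidence) = 0.0507 / 0.096275 ≈ 0.527.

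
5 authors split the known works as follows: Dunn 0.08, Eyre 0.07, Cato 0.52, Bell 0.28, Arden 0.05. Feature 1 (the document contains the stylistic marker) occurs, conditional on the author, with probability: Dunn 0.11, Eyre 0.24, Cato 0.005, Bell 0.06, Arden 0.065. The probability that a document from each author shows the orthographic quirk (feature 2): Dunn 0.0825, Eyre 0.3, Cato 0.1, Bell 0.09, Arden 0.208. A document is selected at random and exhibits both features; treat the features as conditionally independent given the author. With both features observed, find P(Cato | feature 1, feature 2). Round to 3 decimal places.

Unnormalized posteriors (prior × likelihood):
  Dunn: 0.08 × 0.11 × 0.0825 = 0.000726
  Eyre: 0.07 × 0.24 × 0.3 = 0.00504
  Cato: 0.52 × 0.005 × 0.1 = 0.00026
  Bell: 0.28 × 0.06 × 0.09 = 0.001512
  Arden: 0.05 × 0.065 × 0.208 = 0.000676
Normalizing constant = 0.008214.
P(Cato | evidence) = 0.00026 / 0.008214 ≈ 0.032.

0.032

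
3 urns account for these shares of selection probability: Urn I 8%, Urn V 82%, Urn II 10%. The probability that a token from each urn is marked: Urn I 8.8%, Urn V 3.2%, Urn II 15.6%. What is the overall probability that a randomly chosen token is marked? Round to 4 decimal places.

0.0489

Compute prior × likelihood for every hypothesis:
  Urn I: 0.08 × 0.088 = 0.00704
  Urn V: 0.82 × 0.032 = 0.02624
  Urn II: 0.1 × 0.156 = 0.0156
P(marked) = 0.00704 + 0.02624 + 0.0156 = 0.04888 → 0.0489.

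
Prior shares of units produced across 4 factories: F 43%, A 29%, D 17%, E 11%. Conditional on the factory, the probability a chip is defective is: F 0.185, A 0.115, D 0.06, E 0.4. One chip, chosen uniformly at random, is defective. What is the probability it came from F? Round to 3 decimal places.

0.476

Prior × likelihood for each hypothesis:
  F: 0.43 × 0.185 = 0.07955
  A: 0.29 × 0.115 = 0.03335
  D: 0.17 × 0.06 = 0.0102
  E: 0.11 × 0.4 = 0.044
Sum = 0.1671.
P(F | evidence) = 0.07955 / 0.1671 ≈ 0.476.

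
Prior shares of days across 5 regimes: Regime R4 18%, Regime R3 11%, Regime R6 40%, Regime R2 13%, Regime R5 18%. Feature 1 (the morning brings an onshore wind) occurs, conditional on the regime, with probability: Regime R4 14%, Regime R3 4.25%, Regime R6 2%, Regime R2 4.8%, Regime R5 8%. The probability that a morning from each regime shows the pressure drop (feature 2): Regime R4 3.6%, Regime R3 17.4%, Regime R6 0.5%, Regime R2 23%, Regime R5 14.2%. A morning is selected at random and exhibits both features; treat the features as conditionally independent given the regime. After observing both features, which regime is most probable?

Regime R5

Prior × likelihood for each hypothesis:
  Regime R4: 0.18 × 0.14 × 0.036 = 0.0009072
  Regime R3: 0.11 × 0.0425 × 0.174 = 0.00081345
  Regime R6: 0.4 × 0.02 × 0.005 = 0.00004
  Regime R2: 0.13 × 0.048 × 0.23 = 0.0014352
  Regime R5: 0.18 × 0.08 × 0.142 = 0.0020448
Total = 0.00524065.
Largest term belongs to Regime R5, so Regime R5 is most probable.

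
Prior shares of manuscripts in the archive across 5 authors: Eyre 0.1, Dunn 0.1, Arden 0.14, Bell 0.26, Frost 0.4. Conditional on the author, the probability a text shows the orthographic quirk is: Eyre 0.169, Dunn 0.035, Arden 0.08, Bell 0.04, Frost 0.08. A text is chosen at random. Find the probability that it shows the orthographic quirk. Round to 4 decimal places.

0.0740

Prior × likelihood for each hypothesis:
  Eyre: 0.1 × 0.169 = 0.0169
  Dunn: 0.1 × 0.035 = 0.0035
  Arden: 0.14 × 0.08 = 0.0112
  Bell: 0.26 × 0.04 = 0.0104
  Frost: 0.4 × 0.08 = 0.032
P(quirk) = 0.0169 + 0.0035 + 0.0112 + 0.0104 + 0.032 = 0.074 → 0.0740.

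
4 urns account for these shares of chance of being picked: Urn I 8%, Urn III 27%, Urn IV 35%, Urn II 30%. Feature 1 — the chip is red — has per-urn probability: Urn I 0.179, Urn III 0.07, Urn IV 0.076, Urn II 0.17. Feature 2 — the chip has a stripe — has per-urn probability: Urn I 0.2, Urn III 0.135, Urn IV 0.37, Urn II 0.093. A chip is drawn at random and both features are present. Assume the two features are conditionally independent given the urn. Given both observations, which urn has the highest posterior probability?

Urn IV

By Bayes' rule, posterior ∝ prior × likelihood:
  Urn I: 0.08 × 0.179 × 0.2 = 0.002864
  Urn III: 0.27 × 0.07 × 0.135 = 0.0025515
  Urn IV: 0.35 × 0.076 × 0.37 = 0.009842
  Urn II: 0.3 × 0.17 × 0.093 = 0.004743
Total = 0.0200005.
Largest term belongs to Urn IV, so Urn IV is most probable.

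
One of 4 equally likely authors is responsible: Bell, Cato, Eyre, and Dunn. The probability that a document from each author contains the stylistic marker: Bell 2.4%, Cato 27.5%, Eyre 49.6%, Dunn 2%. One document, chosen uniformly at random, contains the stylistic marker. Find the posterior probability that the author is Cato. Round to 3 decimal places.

With a uniform prior (1/4 each), posterior ∝ likelihood:
  Bell: 0.024
  Cato: 0.275
  Eyre: 0.496
  Dunn: 0.02
Normalizing constant = 0.815.
P(Cato | evidence) = 0.275 / 0.815 ≈ 0.337.

0.337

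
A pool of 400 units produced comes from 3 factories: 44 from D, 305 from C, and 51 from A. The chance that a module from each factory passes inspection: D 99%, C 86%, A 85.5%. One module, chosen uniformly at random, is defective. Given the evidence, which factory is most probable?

C

Taking complements, P(defective | each) = D 0.01, C 0.14, A 0.145.
Unnormalized posteriors (prior × likelihood):
  D: 0.11 × 0.01 = 0.0011
  C: 0.7625 × 0.14 = 0.10675
  A: 0.1275 × 0.145 = 0.0184875
Normalizing constant = 0.1263375.
Largest term belongs to C, so C is most probable.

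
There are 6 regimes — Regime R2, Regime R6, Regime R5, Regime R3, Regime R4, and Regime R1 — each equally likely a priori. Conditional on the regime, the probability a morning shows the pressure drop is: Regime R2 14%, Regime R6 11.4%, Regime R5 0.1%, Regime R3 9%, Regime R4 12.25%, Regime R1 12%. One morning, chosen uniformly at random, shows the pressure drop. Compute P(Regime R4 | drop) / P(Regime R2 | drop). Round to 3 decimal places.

0.875

Since the prior is uniform, the posterior is proportional to the likelihood:
  Regime R2: 0.14
  Regime R6: 0.114
  Regime R5: 0.001
  Regime R3: 0.09
  Regime R4: 0.1225
  Regime R1: 0.12
Sum = 0.5875.
The ratio is 0.1225 / 0.14 (the normalizer cancels) = 0.875.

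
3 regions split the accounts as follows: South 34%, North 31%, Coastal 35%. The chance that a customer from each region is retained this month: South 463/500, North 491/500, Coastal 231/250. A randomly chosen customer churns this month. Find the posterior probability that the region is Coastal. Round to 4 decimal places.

Taking complements, P(churn | each) = South 0.074, North 0.018, Coastal 0.076.
Prior × likelihood for each hypothesis:
  South: 0.34 × 0.074 = 0.02516
  North: 0.31 × 0.018 = 0.00558
  Coastal: 0.35 × 0.076 = 0.0266
Total = 0.05734.
P(Coastal | evidence) = 0.0266 / 0.05734 ≈ 0.4639.

0.4639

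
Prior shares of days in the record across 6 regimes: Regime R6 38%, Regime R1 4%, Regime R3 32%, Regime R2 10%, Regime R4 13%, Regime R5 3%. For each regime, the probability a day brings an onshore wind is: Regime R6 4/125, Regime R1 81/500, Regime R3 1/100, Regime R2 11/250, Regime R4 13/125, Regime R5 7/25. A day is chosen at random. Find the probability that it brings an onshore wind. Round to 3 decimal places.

0.048

By Bayes' rule, posterior ∝ prior × likelihood:
  Regime R6: 0.38 × 0.032 = 0.01216
  Regime R1: 0.04 × 0.162 = 0.00648
  Regime R3: 0.32 × 0.01 = 0.0032
  Regime R2: 0.1 × 0.044 = 0.0044
  Regime R4: 0.13 × 0.104 = 0.01352
  Regime R5: 0.03 × 0.28 = 0.0084
P(onshore) = 0.01216 + 0.00648 + 0.0032 + 0.0044 + 0.01352 + 0.0084 = 0.04816 → 0.048.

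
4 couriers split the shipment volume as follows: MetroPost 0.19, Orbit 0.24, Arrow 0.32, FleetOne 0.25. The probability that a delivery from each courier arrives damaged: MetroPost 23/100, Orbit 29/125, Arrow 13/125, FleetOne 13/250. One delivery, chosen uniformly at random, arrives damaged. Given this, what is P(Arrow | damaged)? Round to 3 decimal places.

Unnormalized posteriors (prior × likelihood):
  MetroPost: 0.19 × 0.23 = 0.0437
  Orbit: 0.24 × 0.232 = 0.05568
  Arrow: 0.32 × 0.104 = 0.03328
  FleetOne: 0.25 × 0.052 = 0.013
Normalizing constant = 0.14566.
P(Arrow | evidence) = 0.03328 / 0.14566 ≈ 0.228.

0.228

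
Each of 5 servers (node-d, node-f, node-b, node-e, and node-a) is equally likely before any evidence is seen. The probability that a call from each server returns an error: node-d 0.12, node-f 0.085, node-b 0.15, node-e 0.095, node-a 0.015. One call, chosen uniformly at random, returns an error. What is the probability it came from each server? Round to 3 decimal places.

With a uniform prior (1/5 each), posterior ∝ likelihood:
  node-d: 0.12
  node-f: 0.085
  node-b: 0.15
  node-e: 0.095
  node-a: 0.015
Total = 0.465.
P(node-d | error) = 0.12/0.465 ≈ 0.258
P(node-f | error) = 0.085/0.465 ≈ 0.183
P(node-b | error) = 0.15/0.465 ≈ 0.323
P(node-e | error) = 0.095/0.465 ≈ 0.204
P(node-a | error) = 0.015/0.465 ≈ 0.032

node-d 0.258, node-f 0.183, node-b 0.323, node-e 0.204, node-a 0.032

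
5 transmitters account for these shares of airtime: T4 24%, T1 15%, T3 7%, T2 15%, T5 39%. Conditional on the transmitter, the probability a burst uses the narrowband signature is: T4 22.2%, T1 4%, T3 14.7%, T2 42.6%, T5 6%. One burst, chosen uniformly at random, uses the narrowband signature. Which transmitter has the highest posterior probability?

Compute prior × likelihood for every hypothesis:
  T4: 0.24 × 0.222 = 0.05328
  T1: 0.15 × 0.04 = 0.006
  T3: 0.07 × 0.147 = 0.01029
  T2: 0.15 × 0.426 = 0.0639
  T5: 0.39 × 0.06 = 0.0234
Total = 0.15687.
Largest term belongs to T2, so T2 is most probable.

T2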